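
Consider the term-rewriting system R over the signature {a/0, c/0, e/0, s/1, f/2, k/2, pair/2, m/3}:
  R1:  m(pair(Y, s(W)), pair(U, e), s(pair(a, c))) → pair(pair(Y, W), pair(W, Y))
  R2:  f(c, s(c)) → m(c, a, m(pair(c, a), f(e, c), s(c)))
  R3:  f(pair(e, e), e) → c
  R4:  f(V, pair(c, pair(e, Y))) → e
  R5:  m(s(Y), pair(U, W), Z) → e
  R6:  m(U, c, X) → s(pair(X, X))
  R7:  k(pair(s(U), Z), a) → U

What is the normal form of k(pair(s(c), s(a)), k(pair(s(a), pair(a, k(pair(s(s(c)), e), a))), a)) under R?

1. k(pair(s(c), s(a)), k(pair(s(a), pair(a, k(pair(s(s(c)), e), a))), a))  →  k(pair(s(c), s(a)), a)   [R7 at 2]
2. k(pair(s(c), s(a)), a)  →  c   [R7 at ε]

c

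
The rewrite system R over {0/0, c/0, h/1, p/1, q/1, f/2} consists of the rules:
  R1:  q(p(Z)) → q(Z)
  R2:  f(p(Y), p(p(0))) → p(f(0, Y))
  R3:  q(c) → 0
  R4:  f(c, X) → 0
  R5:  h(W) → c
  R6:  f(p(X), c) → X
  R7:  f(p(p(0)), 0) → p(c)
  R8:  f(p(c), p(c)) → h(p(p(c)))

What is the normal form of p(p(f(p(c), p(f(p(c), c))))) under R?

1. p(p(f(p(c), p(f(p(c), c)))))  →  p(p(f(p(c), p(c))))   [R6 at 1.1.2.1]
2. p(p(f(p(c), p(c))))  →  p(p(h(p(p(c)))))   [R8 at 1.1]
3. p(p(h(p(p(c)))))  →  p(p(c))   [R5 at 1.1]

p(p(c))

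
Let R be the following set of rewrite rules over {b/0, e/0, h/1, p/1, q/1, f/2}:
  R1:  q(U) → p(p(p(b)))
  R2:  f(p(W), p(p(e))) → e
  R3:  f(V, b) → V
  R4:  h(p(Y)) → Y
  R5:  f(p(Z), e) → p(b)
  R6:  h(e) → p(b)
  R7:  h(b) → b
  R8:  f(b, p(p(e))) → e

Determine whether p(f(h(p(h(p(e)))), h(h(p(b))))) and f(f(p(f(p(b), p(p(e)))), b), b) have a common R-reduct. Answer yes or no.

yes — NF(t₁) = p(e), NF(t₂) = p(e)

Reduce t₁ = p(f(h(p(h(p(e)))), h(h(p(b))))):
1. p(f(h(p(h(p(e)))), h(h(p(b)))))  →  p(f(h(p(e)), h(h(p(b)))))   [R4 at 1.1]
2. p(f(h(p(e)), h(h(p(b)))))  →  p(f(e, h(h(p(b)))))   [R4 at 1.1]
3. p(f(e, h(h(p(b)))))  →  p(f(e, h(b)))   [R4 at 1.2.1]
4. p(f(e, h(b)))  →  p(f(e, b))   [R7 at 1.2]
5. p(f(e, b))  →  p(e)   [R3 at 1]

Reduce t₂ = f(f(p(f(p(b), p(p(e)))), b), b):
1. f(f(p(f(p(b), p(p(e)))), b), b)  →  f(p(f(p(b), p(p(e)))), b)   [R3 at ε]
2. f(p(f(p(b), p(p(e)))), b)  →  p(f(p(b), p(p(e))))   [R3 at ε]
3. p(f(p(b), p(p(e))))  →  p(e)   [R2 at 1]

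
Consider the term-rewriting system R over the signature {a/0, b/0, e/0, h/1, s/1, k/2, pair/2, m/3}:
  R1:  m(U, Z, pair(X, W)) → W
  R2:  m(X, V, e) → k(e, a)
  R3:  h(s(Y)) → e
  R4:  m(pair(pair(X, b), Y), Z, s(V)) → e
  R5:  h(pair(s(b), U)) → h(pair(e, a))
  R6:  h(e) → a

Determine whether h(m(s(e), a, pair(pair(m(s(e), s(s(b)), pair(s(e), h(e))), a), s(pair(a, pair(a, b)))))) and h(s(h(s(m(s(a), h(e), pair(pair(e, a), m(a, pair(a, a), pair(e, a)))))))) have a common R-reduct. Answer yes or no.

Reduce t₁ = h(m(s(e), a, pair(pair(m(s(e), s(s(b)), pair(s(e), h(e))), a), s(pair(a, pair(a, b)))))):
1. h(m(s(e), a, pair(pair(m(s(e), s(s(b)), pair(s(e), h(e))), a), s(pair(a, pair(a, b))))))  →  h(s(pair(a, pair(a, b))))   [R1 at 1]
2. h(s(pair(a, pair(a, b))))  →  e   [R3 at ε]

Reduce t₂ = h(s(h(s(m(s(a), h(e), pair(pair(e, a), m(a, pair(a, a), pair(e, a)))))))):
1. h(s(h(s(m(s(a), h(e), pair(pair(e, a), m(a, pair(a, a), pair(e, a))))))))  →  e   [R3 at ε]

yes — NF(t₁) = e, NF(t₂) = e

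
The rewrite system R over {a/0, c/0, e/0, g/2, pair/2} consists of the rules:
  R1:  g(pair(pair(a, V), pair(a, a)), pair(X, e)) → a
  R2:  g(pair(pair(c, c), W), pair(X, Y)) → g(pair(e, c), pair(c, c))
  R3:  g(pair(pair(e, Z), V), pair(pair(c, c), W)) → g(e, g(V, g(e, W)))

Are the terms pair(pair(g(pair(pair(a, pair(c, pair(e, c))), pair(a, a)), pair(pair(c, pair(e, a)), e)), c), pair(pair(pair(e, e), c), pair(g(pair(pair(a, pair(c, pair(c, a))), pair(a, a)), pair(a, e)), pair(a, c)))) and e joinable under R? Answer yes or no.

Reduce t₁ = pair(pair(g(pair(pair(a, pair(c, pair(e, c))), pair(a, a)), pair(pair(c, pair(e, a)), e)), c), pair(pair(pair(e, e), c), pair(g(pair(pair(a, pair(c, pair(c, a))), pair(a, a)), pair(a, e)), pair(a, c)))):
1. pair(pair(g(pair(pair(a, pair(c, pair(e, c))), pair(a, a)), pair(pair(c, pair(e, a)), e)), c), pair(pair(pair(e, e), c), pair(g(pair(pair(a, pair(c, pair(c, a))), pair(a, a)), pair(a, e)), pair(a, c))))  →  pair(pair(a, c), pair(pair(pair(e, e), c), pair(g(pair(pair(a, pair(c, pair(c, a))), pair(a, a)), pair(a, e)), pair(a, c))))   [R1 at 1.1]
2. pair(pair(a, c), pair(pair(pair(e, e), c), pair(g(pair(pair(a, pair(c, pair(c, a))), pair(a, a)), pair(a, e)), pair(a, c))))  →  pair(pair(a, c), pair(pair(pair(e, e), c), pair(a, pair(a, c))))   [R1 at 2.2.1]

Reduce t₂ = e:

no — NF(t₁) = pair(pair(a, c), pair(pair(pair(e, e), c), pair(a, pair(a, c)))), NF(t₂) = e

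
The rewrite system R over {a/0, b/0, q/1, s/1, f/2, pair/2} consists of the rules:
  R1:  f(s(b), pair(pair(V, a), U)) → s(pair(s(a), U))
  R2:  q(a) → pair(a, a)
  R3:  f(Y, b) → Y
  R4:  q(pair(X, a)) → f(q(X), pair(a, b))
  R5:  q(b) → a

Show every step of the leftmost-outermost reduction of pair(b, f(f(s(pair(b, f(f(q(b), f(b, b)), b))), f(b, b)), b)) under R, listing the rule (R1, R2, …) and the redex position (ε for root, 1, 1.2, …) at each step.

pair(b, s(pair(b, a)))

1. pair(b, f(f(s(pair(b, f(f(q(b), f(b, b)), b))), f(b, b)), b))  →  pair(b, f(s(pair(b, f(f(q(b), f(b, b)), b))), f(b, b)))   [R3 at 2]
2. pair(b, f(s(pair(b, f(f(q(b), f(b, b)), b))), f(b, b)))  →  pair(b, f(s(pair(b, f(q(b), f(b, b)))), f(b, b)))   [R3 at 2.1.1.2]
3. pair(b, f(s(pair(b, f(q(b), f(b, b)))), f(b, b)))  →  pair(b, f(s(pair(b, f(a, f(b, b)))), f(b, b)))   [R5 at 2.1.1.2.1]
4. pair(b, f(s(pair(b, f(a, f(b, b)))), f(b, b)))  →  pair(b, f(s(pair(b, f(a, b))), f(b, b)))   [R3 at 2.1.1.2.2]
5. pair(b, f(s(pair(b, f(a, b))), f(b, b)))  →  pair(b, f(s(pair(b, a)), f(b, b)))   [R3 at 2.1.1.2]
6. pair(b, f(s(pair(b, a)), f(b, b)))  →  pair(b, f(s(pair(b, a)), b))   [R3 at 2.2]
7. pair(b, f(s(pair(b, a)), b))  →  pair(b, s(pair(b, a)))   [R3 at 2]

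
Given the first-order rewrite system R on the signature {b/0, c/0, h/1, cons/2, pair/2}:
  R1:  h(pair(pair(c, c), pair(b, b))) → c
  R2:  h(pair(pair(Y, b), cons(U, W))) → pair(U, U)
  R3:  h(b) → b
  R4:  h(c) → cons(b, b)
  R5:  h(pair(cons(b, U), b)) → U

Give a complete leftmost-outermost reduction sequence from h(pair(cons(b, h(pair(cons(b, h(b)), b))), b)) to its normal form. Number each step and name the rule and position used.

1. h(pair(cons(b, h(pair(cons(b, h(b)), b))), b))  →  h(pair(cons(b, h(b)), b))   [R5 at ε]
2. h(pair(cons(b, h(b)), b))  →  h(b)   [R5 at ε]
3. h(b)  →  b   [R3 at ε]

b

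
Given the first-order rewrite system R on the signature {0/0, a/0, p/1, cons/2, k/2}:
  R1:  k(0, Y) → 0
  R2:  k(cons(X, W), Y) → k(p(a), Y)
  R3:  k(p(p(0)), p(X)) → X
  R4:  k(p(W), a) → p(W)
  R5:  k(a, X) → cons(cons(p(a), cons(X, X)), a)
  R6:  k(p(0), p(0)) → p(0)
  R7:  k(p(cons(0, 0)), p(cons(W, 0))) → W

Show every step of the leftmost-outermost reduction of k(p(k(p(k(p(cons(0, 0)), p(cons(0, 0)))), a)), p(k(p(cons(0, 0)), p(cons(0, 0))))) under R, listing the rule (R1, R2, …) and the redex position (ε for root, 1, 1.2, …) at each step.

0

1. k(p(k(p(k(p(cons(0, 0)), p(cons(0, 0)))), a)), p(k(p(cons(0, 0)), p(cons(0, 0)))))  →  k(p(p(k(p(cons(0, 0)), p(cons(0, 0))))), p(k(p(cons(0, 0)), p(cons(0, 0)))))   [R4 at 1.1]
2. k(p(p(k(p(cons(0, 0)), p(cons(0, 0))))), p(k(p(cons(0, 0)), p(cons(0, 0)))))  →  k(p(p(0)), p(k(p(cons(0, 0)), p(cons(0, 0)))))   [R7 at 1.1.1]
3. k(p(p(0)), p(k(p(cons(0, 0)), p(cons(0, 0)))))  →  k(p(cons(0, 0)), p(cons(0, 0)))   [R3 at ε]
4. k(p(cons(0, 0)), p(cons(0, 0)))  →  0   [R7 at ε]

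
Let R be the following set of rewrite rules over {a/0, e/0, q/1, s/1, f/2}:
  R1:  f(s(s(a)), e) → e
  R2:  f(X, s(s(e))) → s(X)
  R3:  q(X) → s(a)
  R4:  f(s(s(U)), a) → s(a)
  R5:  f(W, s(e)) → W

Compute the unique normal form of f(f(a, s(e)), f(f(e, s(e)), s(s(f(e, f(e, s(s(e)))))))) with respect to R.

1. f(f(a, s(e)), f(f(e, s(e)), s(s(f(e, f(e, s(s(e))))))))  →  f(a, f(f(e, s(e)), s(s(f(e, f(e, s(s(e))))))))   [R5 at 1]
2. f(a, f(f(e, s(e)), s(s(f(e, f(e, s(s(e))))))))  →  f(a, f(e, s(s(f(e, f(e, s(s(e))))))))   [R5 at 2.1]
3. f(a, f(e, s(s(f(e, f(e, s(s(e))))))))  →  f(a, f(e, s(s(f(e, s(e))))))   [R2 at 2.2.1.1.2]
4. f(a, f(e, s(s(f(e, s(e))))))  →  f(a, f(e, s(s(e))))   [R5 at 2.2.1.1]
5. f(a, f(e, s(s(e))))  →  f(a, s(e))   [R2 at 2]
6. f(a, s(e))  →  a   [R5 at ε]

a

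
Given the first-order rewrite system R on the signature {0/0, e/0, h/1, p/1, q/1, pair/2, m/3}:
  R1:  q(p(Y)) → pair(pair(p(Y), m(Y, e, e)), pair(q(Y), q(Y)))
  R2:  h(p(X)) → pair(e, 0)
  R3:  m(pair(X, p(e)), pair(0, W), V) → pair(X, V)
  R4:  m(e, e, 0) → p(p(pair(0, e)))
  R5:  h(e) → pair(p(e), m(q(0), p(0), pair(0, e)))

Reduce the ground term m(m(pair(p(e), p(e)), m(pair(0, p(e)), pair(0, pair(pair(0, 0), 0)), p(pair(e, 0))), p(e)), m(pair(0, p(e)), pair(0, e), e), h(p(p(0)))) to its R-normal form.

1. m(m(pair(p(e), p(e)), m(pair(0, p(e)), pair(0, pair(pair(0, 0), 0)), p(pair(e, 0))), p(e)), m(pair(0, p(e)), pair(0, e), e), h(p(p(0))))  →  m(m(pair(p(e), p(e)), pair(0, p(pair(e, 0))), p(e)), m(pair(0, p(e)), pair(0, e), e), h(p(p(0))))   [R3 at 1.2]
2. m(m(pair(p(e), p(e)), pair(0, p(pair(e, 0))), p(e)), m(pair(0, p(e)), pair(0, e), e), h(p(p(0))))  →  m(pair(p(e), p(e)), m(pair(0, p(e)), pair(0, e), e), h(p(p(0))))   [R3 at 1]
3. m(pair(p(e), p(e)), m(pair(0, p(e)), pair(0, e), e), h(p(p(0))))  →  m(pair(p(e), p(e)), pair(0, e), h(p(p(0))))   [R3 at 2]
4. m(pair(p(e), p(e)), pair(0, e), h(p(p(0))))  →  pair(p(e), h(p(p(0))))   [R3 at ε]
5. pair(p(e), h(p(p(0))))  →  pair(p(e), pair(e, 0))   [R2 at 2]

pair(p(e), pair(e, 0))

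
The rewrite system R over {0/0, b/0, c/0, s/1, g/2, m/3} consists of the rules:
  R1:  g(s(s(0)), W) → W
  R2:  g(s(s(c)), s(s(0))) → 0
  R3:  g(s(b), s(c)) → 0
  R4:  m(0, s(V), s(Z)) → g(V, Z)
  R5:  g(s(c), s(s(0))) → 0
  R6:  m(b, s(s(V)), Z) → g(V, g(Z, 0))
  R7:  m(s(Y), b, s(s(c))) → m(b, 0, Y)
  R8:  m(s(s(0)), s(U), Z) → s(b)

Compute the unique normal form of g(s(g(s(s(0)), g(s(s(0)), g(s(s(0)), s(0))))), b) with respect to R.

1. g(s(g(s(s(0)), g(s(s(0)), g(s(s(0)), s(0))))), b)  →  g(s(g(s(s(0)), g(s(s(0)), s(0)))), b)   [R1 at 1.1]
2. g(s(g(s(s(0)), g(s(s(0)), s(0)))), b)  →  g(s(g(s(s(0)), s(0))), b)   [R1 at 1.1]
3. g(s(g(s(s(0)), s(0))), b)  →  g(s(s(0)), b)   [R1 at 1.1]
4. g(s(s(0)), b)  →  b   [R1 at ε]

b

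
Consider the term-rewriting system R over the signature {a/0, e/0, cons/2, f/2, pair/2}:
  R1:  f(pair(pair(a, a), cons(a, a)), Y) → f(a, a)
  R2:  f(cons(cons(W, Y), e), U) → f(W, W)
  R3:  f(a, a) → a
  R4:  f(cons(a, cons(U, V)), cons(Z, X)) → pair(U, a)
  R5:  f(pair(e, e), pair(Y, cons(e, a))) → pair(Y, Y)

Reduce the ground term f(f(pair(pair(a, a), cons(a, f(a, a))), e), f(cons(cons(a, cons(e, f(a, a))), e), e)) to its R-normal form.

1. f(f(pair(pair(a, a), cons(a, f(a, a))), e), f(cons(cons(a, cons(e, f(a, a))), e), e))  →  f(f(pair(pair(a, a), cons(a, a)), e), f(cons(cons(a, cons(e, f(a, a))), e), e))   [R3 at 1.1.2.2]
2. f(f(pair(pair(a, a), cons(a, a)), e), f(cons(cons(a, cons(e, f(a, a))), e), e))  →  f(f(a, a), f(cons(cons(a, cons(e, f(a, a))), e), e))   [R1 at 1]
3. f(f(a, a), f(cons(cons(a, cons(e, f(a, a))), e), e))  →  f(a, f(cons(cons(a, cons(e, f(a, a))), e), e))   [R3 at 1]
4. f(a, f(cons(cons(a, cons(e, f(a, a))), e), e))  →  f(a, f(a, a))   [R2 at 2]
5. f(a, f(a, a))  →  f(a, a)   [R3 at 2]
6. f(a, a)  →  a   [R3 at ε]

a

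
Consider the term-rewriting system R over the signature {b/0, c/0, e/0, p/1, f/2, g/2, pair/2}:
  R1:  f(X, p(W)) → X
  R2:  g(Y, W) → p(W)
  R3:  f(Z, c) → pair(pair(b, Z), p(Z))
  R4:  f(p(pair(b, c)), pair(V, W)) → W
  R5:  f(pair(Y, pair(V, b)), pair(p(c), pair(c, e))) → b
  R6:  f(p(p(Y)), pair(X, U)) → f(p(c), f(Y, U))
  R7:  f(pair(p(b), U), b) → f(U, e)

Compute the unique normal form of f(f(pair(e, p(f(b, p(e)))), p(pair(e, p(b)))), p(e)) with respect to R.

1. f(f(pair(e, p(f(b, p(e)))), p(pair(e, p(b)))), p(e))  →  f(pair(e, p(f(b, p(e)))), p(pair(e, p(b))))   [R1 at ε]
2. f(pair(e, p(f(b, p(e)))), p(pair(e, p(b))))  →  pair(e, p(f(b, p(e))))   [R1 at ε]
3. pair(e, p(f(b, p(e))))  →  pair(e, p(b))   [R1 at 2.1]

pair(e, p(b))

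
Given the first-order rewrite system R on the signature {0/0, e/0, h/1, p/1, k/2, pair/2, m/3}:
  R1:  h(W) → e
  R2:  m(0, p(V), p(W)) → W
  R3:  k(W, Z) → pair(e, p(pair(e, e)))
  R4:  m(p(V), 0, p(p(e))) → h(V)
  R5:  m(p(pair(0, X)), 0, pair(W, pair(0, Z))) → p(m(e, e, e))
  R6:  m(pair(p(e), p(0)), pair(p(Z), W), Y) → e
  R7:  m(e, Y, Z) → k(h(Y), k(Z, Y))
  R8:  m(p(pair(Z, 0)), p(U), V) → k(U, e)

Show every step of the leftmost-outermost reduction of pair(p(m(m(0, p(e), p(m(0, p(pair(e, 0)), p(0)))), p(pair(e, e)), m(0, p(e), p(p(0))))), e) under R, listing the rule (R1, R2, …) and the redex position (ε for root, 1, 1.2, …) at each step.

1. pair(p(m(m(0, p(e), p(m(0, p(pair(e, 0)), p(0)))), p(pair(e, e)), m(0, p(e), p(p(0))))), e)  →  pair(p(m(m(0, p(pair(e, 0)), p(0)), p(pair(e, e)), m(0, p(e), p(p(0))))), e)   [R2 at 1.1.1]
2. pair(p(m(m(0, p(pair(e, 0)), p(0)), p(pair(e, e)), m(0, p(e), p(p(0))))), e)  →  pair(p(m(0, p(pair(e, e)), m(0, p(e), p(p(0))))), e)   [R2 at 1.1.1]
3. pair(p(m(0, p(pair(e, e)), m(0, p(e), p(p(0))))), e)  →  pair(p(m(0, p(pair(e, e)), p(0))), e)   [R2 at 1.1.3]
4. pair(p(m(0, p(pair(e, e)), p(0))), e)  →  pair(p(0), e)   [R2 at 1.1]

pair(p(0), e)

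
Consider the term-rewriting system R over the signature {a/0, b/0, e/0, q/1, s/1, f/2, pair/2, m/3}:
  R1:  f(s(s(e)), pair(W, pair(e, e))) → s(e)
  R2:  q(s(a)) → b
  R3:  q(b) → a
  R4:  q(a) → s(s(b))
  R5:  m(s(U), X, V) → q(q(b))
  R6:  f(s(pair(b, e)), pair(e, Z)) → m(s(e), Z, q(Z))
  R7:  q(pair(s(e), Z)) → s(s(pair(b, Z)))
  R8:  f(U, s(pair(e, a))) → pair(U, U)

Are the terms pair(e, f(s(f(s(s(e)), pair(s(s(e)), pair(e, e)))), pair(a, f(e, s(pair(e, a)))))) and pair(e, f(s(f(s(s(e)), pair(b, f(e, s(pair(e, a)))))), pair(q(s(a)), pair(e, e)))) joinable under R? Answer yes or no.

yes — NF(t₁) = pair(e, s(e)), NF(t₂) = pair(e, s(e))

Reduce t₁ = pair(e, f(s(f(s(s(e)), pair(s(s(e)), pair(e, e)))), pair(a, f(e, s(pair(e, a)))))):
1. pair(e, f(s(f(s(s(e)), pair(s(s(e)), pair(e, e)))), pair(a, f(e, s(pair(e, a))))))  →  pair(e, f(s(s(e)), pair(a, f(e, s(pair(e, a))))))   [R1 at 2.1.1]
2. pair(e, f(s(s(e)), pair(a, f(e, s(pair(e, a))))))  →  pair(e, f(s(s(e)), pair(a, pair(e, e))))   [R8 at 2.2.2]
3. pair(e, f(s(s(e)), pair(a, pair(e, e))))  →  pair(e, s(e))   [R1 at 2]

Reduce t₂ = pair(e, f(s(f(s(s(e)), pair(b, f(e, s(pair(e, a)))))), pair(q(s(a)), pair(e, e)))):
1. pair(e, f(s(f(s(s(e)), pair(b, f(e, s(pair(e, a)))))), pair(q(s(a)), pair(e, e))))  →  pair(e, f(s(f(s(s(e)), pair(b, pair(e, e)))), pair(q(s(a)), pair(e, e))))   [R8 at 2.1.1.2.2]
2. pair(e, f(s(f(s(s(e)), pair(b, pair(e, e)))), pair(q(s(a)), pair(e, e))))  →  pair(e, f(s(s(e)), pair(q(s(a)), pair(e, e))))   [R1 at 2.1.1]
3. pair(e, f(s(s(e)), pair(q(s(a)), pair(e, e))))  →  pair(e, s(e))   [R1 at 2]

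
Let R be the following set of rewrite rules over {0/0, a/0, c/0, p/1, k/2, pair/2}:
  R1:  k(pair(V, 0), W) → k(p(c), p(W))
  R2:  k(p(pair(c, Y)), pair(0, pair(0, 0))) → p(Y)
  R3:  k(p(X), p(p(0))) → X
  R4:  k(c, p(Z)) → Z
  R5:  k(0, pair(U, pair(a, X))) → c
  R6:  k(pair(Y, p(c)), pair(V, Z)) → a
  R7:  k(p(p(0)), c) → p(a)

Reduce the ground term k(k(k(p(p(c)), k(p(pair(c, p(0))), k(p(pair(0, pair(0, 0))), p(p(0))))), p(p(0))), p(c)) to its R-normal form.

c

1. k(k(k(p(p(c)), k(p(pair(c, p(0))), k(p(pair(0, pair(0, 0))), p(p(0))))), p(p(0))), p(c))  →  k(k(k(p(p(c)), k(p(pair(c, p(0))), pair(0, pair(0, 0)))), p(p(0))), p(c))   [R3 at 1.1.2.2]
2. k(k(k(p(p(c)), k(p(pair(c, p(0))), pair(0, pair(0, 0)))), p(p(0))), p(c))  →  k(k(k(p(p(c)), p(p(0))), p(p(0))), p(c))   [R2 at 1.1.2]
3. k(k(k(p(p(c)), p(p(0))), p(p(0))), p(c))  →  k(k(p(c), p(p(0))), p(c))   [R3 at 1.1]
4. k(k(p(c), p(p(0))), p(c))  →  k(c, p(c))   [R3 at 1]
5. k(c, p(c))  →  c   [R4 at ε]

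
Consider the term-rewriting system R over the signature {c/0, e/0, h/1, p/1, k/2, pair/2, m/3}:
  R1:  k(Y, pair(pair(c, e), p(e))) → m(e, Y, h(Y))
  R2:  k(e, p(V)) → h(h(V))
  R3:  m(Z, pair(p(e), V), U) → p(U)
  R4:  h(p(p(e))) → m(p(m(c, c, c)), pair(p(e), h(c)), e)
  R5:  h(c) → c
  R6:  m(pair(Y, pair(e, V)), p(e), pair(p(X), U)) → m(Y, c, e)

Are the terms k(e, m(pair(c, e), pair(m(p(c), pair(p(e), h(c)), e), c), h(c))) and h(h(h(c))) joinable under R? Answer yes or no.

yes — NF(t₁) = c, NF(t₂) = c

Reduce t₁ = k(e, m(pair(c, e), pair(m(p(c), pair(p(e), h(c)), e), c), h(c))):
1. k(e, m(pair(c, e), pair(m(p(c), pair(p(e), h(c)), e), c), h(c)))  →  k(e, m(pair(c, e), pair(p(e), c), h(c)))   [R3 at 2.2.1]
2. k(e, m(pair(c, e), pair(p(e), c), h(c)))  →  k(e, p(h(c)))   [R3 at 2]
3. k(e, p(h(c)))  →  h(h(h(c)))   [R2 at ε]
4. h(h(h(c)))  →  h(h(c))   [R5 at 1.1]
5. h(h(c))  →  h(c)   [R5 at 1]
6. h(c)  →  c   [R5 at ε]

Reduce t₂ = h(h(h(c))):
1. h(h(h(c)))  →  h(h(c))   [R5 at 1.1]
2. h(h(c))  →  h(c)   [R5 at 1]
3. h(c)  →  c   [R5 at ε]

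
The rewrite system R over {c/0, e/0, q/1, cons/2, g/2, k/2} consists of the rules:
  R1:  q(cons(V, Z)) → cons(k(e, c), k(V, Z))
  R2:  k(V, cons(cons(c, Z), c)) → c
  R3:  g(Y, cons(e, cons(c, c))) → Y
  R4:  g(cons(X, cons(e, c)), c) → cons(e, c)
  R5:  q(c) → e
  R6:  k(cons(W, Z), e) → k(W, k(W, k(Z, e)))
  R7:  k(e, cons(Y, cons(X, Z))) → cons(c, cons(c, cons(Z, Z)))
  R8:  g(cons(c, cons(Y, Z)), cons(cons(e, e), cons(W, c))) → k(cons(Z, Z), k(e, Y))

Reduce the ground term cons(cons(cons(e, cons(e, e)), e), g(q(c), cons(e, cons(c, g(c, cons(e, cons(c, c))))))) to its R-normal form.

1. cons(cons(cons(e, cons(e, e)), e), g(q(c), cons(e, cons(c, g(c, cons(e, cons(c, c)))))))  →  cons(cons(cons(e, cons(e, e)), e), g(e, cons(e, cons(c, g(c, cons(e, cons(c, c)))))))   [R5 at 2.1]
2. cons(cons(cons(e, cons(e, e)), e), g(e, cons(e, cons(c, g(c, cons(e, cons(c, c)))))))  →  cons(cons(cons(e, cons(e, e)), e), g(e, cons(e, cons(c, c))))   [R3 at 2.2.2.2]
3. cons(cons(cons(e, cons(e, e)), e), g(e, cons(e, cons(c, c))))  →  cons(cons(cons(e, cons(e, e)), e), e)   [R3 at 2]

cons(cons(cons(e, cons(e, e)), e), e)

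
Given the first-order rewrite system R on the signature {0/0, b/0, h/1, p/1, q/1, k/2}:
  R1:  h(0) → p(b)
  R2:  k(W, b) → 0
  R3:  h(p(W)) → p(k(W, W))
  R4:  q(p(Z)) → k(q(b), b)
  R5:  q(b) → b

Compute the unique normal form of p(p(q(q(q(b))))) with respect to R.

1. p(p(q(q(q(b)))))  →  p(p(q(q(b))))   [R5 at 1.1.1.1]
2. p(p(q(q(b))))  →  p(p(q(b)))   [R5 at 1.1.1]
3. p(p(q(b)))  →  p(p(b))   [R5 at 1.1]

p(p(b))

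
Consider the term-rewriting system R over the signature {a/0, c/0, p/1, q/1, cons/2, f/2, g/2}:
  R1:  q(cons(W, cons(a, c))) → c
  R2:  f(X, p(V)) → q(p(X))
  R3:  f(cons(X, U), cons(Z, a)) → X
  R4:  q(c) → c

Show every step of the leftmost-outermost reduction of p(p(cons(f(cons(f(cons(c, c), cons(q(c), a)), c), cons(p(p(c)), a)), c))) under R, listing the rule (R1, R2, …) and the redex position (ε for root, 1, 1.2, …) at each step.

p(p(cons(c, c)))

1. p(p(cons(f(cons(f(cons(c, c), cons(q(c), a)), c), cons(p(p(c)), a)), c)))  →  p(p(cons(f(cons(c, c), cons(q(c), a)), c)))   [R3 at 1.1.1]
2. p(p(cons(f(cons(c, c), cons(q(c), a)), c)))  →  p(p(cons(c, c)))   [R3 at 1.1.1]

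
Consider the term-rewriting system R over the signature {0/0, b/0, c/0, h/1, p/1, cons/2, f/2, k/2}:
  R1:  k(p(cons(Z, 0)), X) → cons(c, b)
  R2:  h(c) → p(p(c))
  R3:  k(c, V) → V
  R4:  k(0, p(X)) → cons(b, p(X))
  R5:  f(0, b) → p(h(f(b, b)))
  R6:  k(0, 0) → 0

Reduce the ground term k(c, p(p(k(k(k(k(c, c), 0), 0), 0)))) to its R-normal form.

p(p(0))

1. k(c, p(p(k(k(k(k(c, c), 0), 0), 0))))  →  p(p(k(k(k(k(c, c), 0), 0), 0)))   [R3 at ε]
2. p(p(k(k(k(k(c, c), 0), 0), 0)))  →  p(p(k(k(k(c, 0), 0), 0)))   [R3 at 1.1.1.1.1]
3. p(p(k(k(k(c, 0), 0), 0)))  →  p(p(k(k(0, 0), 0)))   [R3 at 1.1.1.1]
4. p(p(k(k(0, 0), 0)))  →  p(p(k(0, 0)))   [R6 at 1.1.1]
5. p(p(k(0, 0)))  →  p(p(0))   [R6 at 1.1]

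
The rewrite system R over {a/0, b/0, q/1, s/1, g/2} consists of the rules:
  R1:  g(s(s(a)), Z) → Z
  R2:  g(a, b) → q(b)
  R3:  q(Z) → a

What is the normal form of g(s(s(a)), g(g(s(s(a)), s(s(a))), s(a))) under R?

s(a)

1. g(s(s(a)), g(g(s(s(a)), s(s(a))), s(a)))  →  g(g(s(s(a)), s(s(a))), s(a))   [R1 at ε]
2. g(g(s(s(a)), s(s(a))), s(a))  →  g(s(s(a)), s(a))   [R1 at 1]
3. g(s(s(a)), s(a))  →  s(a)   [R1 at ε]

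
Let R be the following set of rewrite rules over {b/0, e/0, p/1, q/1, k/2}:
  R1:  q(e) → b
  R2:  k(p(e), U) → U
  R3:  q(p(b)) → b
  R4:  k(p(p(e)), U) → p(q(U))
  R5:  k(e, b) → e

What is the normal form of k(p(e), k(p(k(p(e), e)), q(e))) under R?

1. k(p(e), k(p(k(p(e), e)), q(e)))  →  k(p(k(p(e), e)), q(e))   [R2 at ε]
2. k(p(k(p(e), e)), q(e))  →  k(p(e), q(e))   [R2 at 1.1]
3. k(p(e), q(e))  →  q(e)   [R2 at ε]
4. q(e)  →  b   [R1 at ε]

b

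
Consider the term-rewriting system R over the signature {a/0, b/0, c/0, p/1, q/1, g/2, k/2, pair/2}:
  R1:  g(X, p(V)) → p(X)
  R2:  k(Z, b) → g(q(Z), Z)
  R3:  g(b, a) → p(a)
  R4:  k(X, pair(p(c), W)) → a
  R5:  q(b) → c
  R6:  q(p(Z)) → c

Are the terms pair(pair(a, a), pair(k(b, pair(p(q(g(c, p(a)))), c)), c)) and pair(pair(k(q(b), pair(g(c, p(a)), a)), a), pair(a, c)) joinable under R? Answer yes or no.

Reduce t₁ = pair(pair(a, a), pair(k(b, pair(p(q(g(c, p(a)))), c)), c)):
1. pair(pair(a, a), pair(k(b, pair(p(q(g(c, p(a)))), c)), c))  →  pair(pair(a, a), pair(k(b, pair(p(q(p(c))), c)), c))   [R1 at 2.1.2.1.1.1]
2. pair(pair(a, a), pair(k(b, pair(p(q(p(c))), c)), c))  →  pair(pair(a, a), pair(k(b, pair(p(c), c)), c))   [R6 at 2.1.2.1.1]
3. pair(pair(a, a), pair(k(b, pair(p(c), c)), c))  →  pair(pair(a, a), pair(a, c))   [R4 at 2.1]

Reduce t₂ = pair(pair(k(q(b), pair(g(c, p(a)), a)), a), pair(a, c)):
1. pair(pair(k(q(b), pair(g(c, p(a)), a)), a), pair(a, c))  →  pair(pair(k(c, pair(g(c, p(a)), a)), a), pair(a, c))   [R5 at 1.1.1]
2. pair(pair(k(c, pair(g(c, p(a)), a)), a), pair(a, c))  →  pair(pair(k(c, pair(p(c), a)), a), pair(a, c))   [R1 at 1.1.2.1]
3. pair(pair(k(c, pair(p(c), a)), a), pair(a, c))  →  pair(pair(a, a), pair(a, c))   [R4 at 1.1]

yes — NF(t₁) = pair(pair(a, a), pair(a, c)), NF(t₂) = pair(pair(a, a), pair(a, c))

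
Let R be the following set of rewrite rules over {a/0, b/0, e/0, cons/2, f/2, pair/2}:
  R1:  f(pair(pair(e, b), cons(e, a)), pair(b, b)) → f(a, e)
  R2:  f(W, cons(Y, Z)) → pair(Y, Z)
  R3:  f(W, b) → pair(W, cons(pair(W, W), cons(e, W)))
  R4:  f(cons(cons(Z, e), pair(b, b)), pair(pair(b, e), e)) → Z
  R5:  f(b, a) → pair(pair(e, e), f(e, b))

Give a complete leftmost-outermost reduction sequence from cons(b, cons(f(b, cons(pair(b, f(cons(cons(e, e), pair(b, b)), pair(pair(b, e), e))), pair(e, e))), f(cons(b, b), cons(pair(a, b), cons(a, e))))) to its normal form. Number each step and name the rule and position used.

1. cons(b, cons(f(b, cons(pair(b, f(cons(cons(e, e), pair(b, b)), pair(pair(b, e), e))), pair(e, e))), f(cons(b, b), cons(pair(a, b), cons(a, e)))))  →  cons(b, cons(pair(pair(b, f(cons(cons(e, e), pair(b, b)), pair(pair(b, e), e))), pair(e, e)), f(cons(b, b), cons(pair(a, b), cons(a, e)))))   [R2 at 2.1]
2. cons(b, cons(pair(pair(b, f(cons(cons(e, e), pair(b, b)), pair(pair(b, e), e))), pair(e, e)), f(cons(b, b), cons(pair(a, b), cons(a, e)))))  →  cons(b, cons(pair(pair(b, e), pair(e, e)), f(cons(b, b), cons(pair(a, b), cons(a, e)))))   [R4 at 2.1.1.2]
3. cons(b, cons(pair(pair(b, e), pair(e, e)), f(cons(b, b), cons(pair(a, b), cons(a, e)))))  →  cons(b, cons(pair(pair(b, e), pair(e, e)), pair(pair(a, b), cons(a, e))))   [R2 at 2.2]

cons(b, cons(pair(pair(b, e), pair(e, e)), pair(pair(a, b), cons(a, e))))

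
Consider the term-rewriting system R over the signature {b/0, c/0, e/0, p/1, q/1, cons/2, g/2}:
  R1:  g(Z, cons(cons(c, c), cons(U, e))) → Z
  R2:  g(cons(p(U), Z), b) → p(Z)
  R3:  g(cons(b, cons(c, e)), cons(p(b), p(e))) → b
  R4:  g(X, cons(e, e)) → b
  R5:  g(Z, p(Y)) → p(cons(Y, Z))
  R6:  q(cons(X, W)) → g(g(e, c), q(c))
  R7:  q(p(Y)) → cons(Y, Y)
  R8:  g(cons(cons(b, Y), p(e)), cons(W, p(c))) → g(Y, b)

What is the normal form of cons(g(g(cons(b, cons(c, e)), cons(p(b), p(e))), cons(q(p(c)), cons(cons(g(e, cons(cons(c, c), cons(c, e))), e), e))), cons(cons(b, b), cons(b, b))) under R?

cons(b, cons(cons(b, b), cons(b, b)))

1. cons(g(g(cons(b, cons(c, e)), cons(p(b), p(e))), cons(q(p(c)), cons(cons(g(e, cons(cons(c, c), cons(c, e))), e), e))), cons(cons(b, b), cons(b, b)))  →  cons(g(b, cons(q(p(c)), cons(cons(g(e, cons(cons(c, c), cons(c, e))), e), e))), cons(cons(b, b), cons(b, b)))   [R3 at 1.1]
2. cons(g(b, cons(q(p(c)), cons(cons(g(e, cons(cons(c, c), cons(c, e))), e), e))), cons(cons(b, b), cons(b, b)))  →  cons(g(b, cons(cons(c, c), cons(cons(g(e, cons(cons(c, c), cons(c, e))), e), e))), cons(cons(b, b), cons(b, b)))   [R7 at 1.2.1]
3. cons(g(b, cons(cons(c, c), cons(cons(g(e, cons(cons(c, c), cons(c, e))), e), e))), cons(cons(b, b), cons(b, b)))  →  cons(b, cons(cons(b, b), cons(b, b)))   [R1 at 1]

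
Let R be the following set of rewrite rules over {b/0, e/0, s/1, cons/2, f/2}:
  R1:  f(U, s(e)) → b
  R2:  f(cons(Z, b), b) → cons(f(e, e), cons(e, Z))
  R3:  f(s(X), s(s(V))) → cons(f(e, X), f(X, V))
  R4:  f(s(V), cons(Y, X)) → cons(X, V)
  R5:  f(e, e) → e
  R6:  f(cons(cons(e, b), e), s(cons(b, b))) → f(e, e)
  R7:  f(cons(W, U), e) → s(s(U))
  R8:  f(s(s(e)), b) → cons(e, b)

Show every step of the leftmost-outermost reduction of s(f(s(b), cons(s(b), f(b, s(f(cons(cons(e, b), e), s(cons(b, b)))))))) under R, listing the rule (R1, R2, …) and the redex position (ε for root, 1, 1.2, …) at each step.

1. s(f(s(b), cons(s(b), f(b, s(f(cons(cons(e, b), e), s(cons(b, b))))))))  →  s(cons(f(b, s(f(cons(cons(e, b), e), s(cons(b, b))))), b))   [R4 at 1]
2. s(cons(f(b, s(f(cons(cons(e, b), e), s(cons(b, b))))), b))  →  s(cons(f(b, s(f(e, e))), b))   [R6 at 1.1.2.1]
3. s(cons(f(b, s(f(e, e))), b))  →  s(cons(f(b, s(e)), b))   [R5 at 1.1.2.1]
4. s(cons(f(b, s(e)), b))  →  s(cons(b, b))   [R1 at 1.1]

s(cons(b, b))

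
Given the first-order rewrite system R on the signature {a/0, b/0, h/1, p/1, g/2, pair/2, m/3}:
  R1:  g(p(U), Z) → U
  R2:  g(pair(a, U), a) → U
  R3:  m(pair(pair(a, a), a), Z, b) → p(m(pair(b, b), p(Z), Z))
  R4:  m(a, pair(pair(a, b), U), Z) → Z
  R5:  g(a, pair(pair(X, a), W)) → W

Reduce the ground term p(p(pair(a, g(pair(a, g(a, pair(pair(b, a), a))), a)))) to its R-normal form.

p(p(pair(a, a)))

1. p(p(pair(a, g(pair(a, g(a, pair(pair(b, a), a))), a))))  →  p(p(pair(a, g(a, pair(pair(b, a), a)))))   [R2 at 1.1.2]
2. p(p(pair(a, g(a, pair(pair(b, a), a)))))  →  p(p(pair(a, a)))   [R5 at 1.1.2]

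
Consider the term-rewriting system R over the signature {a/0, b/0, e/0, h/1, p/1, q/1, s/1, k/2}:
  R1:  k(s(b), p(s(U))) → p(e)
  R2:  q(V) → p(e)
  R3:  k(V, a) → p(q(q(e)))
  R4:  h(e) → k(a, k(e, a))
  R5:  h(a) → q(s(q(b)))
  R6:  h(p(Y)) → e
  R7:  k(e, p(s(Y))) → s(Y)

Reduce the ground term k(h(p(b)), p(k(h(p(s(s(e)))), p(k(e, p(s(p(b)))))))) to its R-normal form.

1. k(h(p(b)), p(k(h(p(s(s(e)))), p(k(e, p(s(p(b))))))))  →  k(e, p(k(h(p(s(s(e)))), p(k(e, p(s(p(b))))))))   [R6 at 1]
2. k(e, p(k(h(p(s(s(e)))), p(k(e, p(s(p(b))))))))  →  k(e, p(k(e, p(k(e, p(s(p(b))))))))   [R6 at 2.1.1]
3. k(e, p(k(e, p(k(e, p(s(p(b))))))))  →  k(e, p(k(e, p(s(p(b))))))   [R7 at 2.1.2.1]
4. k(e, p(k(e, p(s(p(b))))))  →  k(e, p(s(p(b))))   [R7 at 2.1]
5. k(e, p(s(p(b))))  →  s(p(b))   [R7 at ε]

s(p(b))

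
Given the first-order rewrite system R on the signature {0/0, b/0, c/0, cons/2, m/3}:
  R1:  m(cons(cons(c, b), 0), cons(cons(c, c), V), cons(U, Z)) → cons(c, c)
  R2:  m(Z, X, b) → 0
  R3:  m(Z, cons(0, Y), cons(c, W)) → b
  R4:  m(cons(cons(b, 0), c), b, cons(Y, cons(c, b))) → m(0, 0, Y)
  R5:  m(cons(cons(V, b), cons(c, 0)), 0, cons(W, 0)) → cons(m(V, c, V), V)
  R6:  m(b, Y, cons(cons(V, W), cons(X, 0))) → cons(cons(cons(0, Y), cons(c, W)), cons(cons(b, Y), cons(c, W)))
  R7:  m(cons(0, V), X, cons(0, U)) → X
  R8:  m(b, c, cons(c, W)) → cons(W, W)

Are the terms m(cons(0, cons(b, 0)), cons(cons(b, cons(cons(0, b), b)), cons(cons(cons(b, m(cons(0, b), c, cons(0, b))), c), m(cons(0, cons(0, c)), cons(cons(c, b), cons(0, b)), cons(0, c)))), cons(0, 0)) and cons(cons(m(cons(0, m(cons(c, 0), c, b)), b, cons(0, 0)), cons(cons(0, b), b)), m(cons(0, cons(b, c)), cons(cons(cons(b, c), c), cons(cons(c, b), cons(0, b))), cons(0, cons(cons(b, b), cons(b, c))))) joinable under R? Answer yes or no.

yes — NF(t₁) = cons(cons(b, cons(cons(0, b), b)), cons(cons(cons(b, c), c), cons(cons(c, b), cons(0, b)))), NF(t₂) = cons(cons(b, cons(cons(0, b), b)), cons(cons(cons(b, c), c), cons(cons(c, b), cons(0, b))))

Reduce t₁ = m(cons(0, cons(b, 0)), cons(cons(b, cons(cons(0, b), b)), cons(cons(cons(b, m(cons(0, b), c, cons(0, b))), c), m(cons(0, cons(0, c)), cons(cons(c, b), cons(0, b)), cons(0, c)))), cons(0, 0)):
1. m(cons(0, cons(b, 0)), cons(cons(b, cons(cons(0, b), b)), cons(cons(cons(b, m(cons(0, b), c, cons(0, b))), c), m(cons(0, cons(0, c)), cons(cons(c, b), cons(0, b)), cons(0, c)))), cons(0, 0))  →  cons(cons(b, cons(cons(0, b), b)), cons(cons(cons(b, m(cons(0, b), c, cons(0, b))), c), m(cons(0, cons(0, c)), cons(cons(c, b), cons(0, b)), cons(0, c))))   [R7 at ε]
2. cons(cons(b, cons(cons(0, b), b)), cons(cons(cons(b, m(cons(0, b), c, cons(0, b))), c), m(cons(0, cons(0, c)), cons(cons(c, b), cons(0, b)), cons(0, c))))  →  cons(cons(b, cons(cons(0, b), b)), cons(cons(cons(b, c), c), m(cons(0, cons(0, c)), cons(cons(c, b), cons(0, b)), cons(0, c))))   [R7 at 2.1.1.2]
3. cons(cons(b, cons(cons(0, b), b)), cons(cons(cons(b, c), c), m(cons(0, cons(0, c)), cons(cons(c, b), cons(0, b)), cons(0, c))))  →  cons(cons(b, cons(cons(0, b), b)), cons(cons(cons(b, c), c), cons(cons(c, b), cons(0, b))))   [R7 at 2.2]

Reduce t₂ = cons(cons(m(cons(0, m(cons(c, 0), c, b)), b, cons(0, 0)), cons(cons(0, b), b)), m(cons(0, cons(b, c)), cons(cons(cons(b, c), c), cons(cons(c, b), cons(0, b))), cons(0, cons(cons(b, b), cons(b, c))))):
1. cons(cons(m(cons(0, m(cons(c, 0), c, b)), b, cons(0, 0)), cons(cons(0, b), b)), m(cons(0, cons(b, c)), cons(cons(cons(b, c), c), cons(cons(c, b), cons(0, b))), cons(0, cons(cons(b, b), cons(b, c)))))  →  cons(cons(b, cons(cons(0, b), b)), m(cons(0, cons(b, c)), cons(cons(cons(b, c), c), cons(cons(c, b), cons(0, b))), cons(0, cons(cons(b, b), cons(b, c)))))   [R7 at 1.1]
2. cons(cons(b, cons(cons(0, b), b)), m(cons(0, cons(b, c)), cons(cons(cons(b, c), c), cons(cons(c, b), cons(0, b))), cons(0, cons(cons(b, b), cons(b, c)))))  →  cons(cons(b, cons(cons(0, b), b)), cons(cons(cons(b, c), c), cons(cons(c, b), cons(0, b))))   [R7 at 2]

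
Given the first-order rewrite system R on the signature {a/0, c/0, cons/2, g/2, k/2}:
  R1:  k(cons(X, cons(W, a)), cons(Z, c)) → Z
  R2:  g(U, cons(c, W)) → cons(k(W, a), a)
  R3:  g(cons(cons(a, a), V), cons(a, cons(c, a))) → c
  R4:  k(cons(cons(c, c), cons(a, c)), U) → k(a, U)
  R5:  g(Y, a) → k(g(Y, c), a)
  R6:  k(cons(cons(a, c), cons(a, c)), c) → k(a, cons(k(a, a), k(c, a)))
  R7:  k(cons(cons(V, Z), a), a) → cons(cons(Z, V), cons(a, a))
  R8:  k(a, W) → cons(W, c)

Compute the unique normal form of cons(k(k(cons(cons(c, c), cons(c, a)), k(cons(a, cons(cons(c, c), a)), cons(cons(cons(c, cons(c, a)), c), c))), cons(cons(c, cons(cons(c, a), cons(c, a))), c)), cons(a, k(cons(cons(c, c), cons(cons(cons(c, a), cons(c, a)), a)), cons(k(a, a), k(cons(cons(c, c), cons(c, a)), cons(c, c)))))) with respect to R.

cons(cons(c, cons(cons(c, a), cons(c, a))), cons(a, cons(a, c)))

1. cons(k(k(cons(cons(c, c), cons(c, a)), k(cons(a, cons(cons(c, c), a)), cons(cons(cons(c, cons(c, a)), c), c))), cons(cons(c, cons(cons(c, a), cons(c, a))), c)), cons(a, k(cons(cons(c, c), cons(cons(cons(c, a), cons(c, a)), a)), cons(k(a, a), k(cons(cons(c, c), cons(c, a)), cons(c, c))))))  →  cons(k(k(cons(cons(c, c), cons(c, a)), cons(cons(c, cons(c, a)), c)), cons(cons(c, cons(cons(c, a), cons(c, a))), c)), cons(a, k(cons(cons(c, c), cons(cons(cons(c, a), cons(c, a)), a)), cons(k(a, a), k(cons(cons(c, c), cons(c, a)), cons(c, c))))))   [R1 at 1.1.2]
2. cons(k(k(cons(cons(c, c), cons(c, a)), cons(cons(c, cons(c, a)), c)), cons(cons(c, cons(cons(c, a), cons(c, a))), c)), cons(a, k(cons(cons(c, c), cons(cons(cons(c, a), cons(c, a)), a)), cons(k(a, a), k(cons(cons(c, c), cons(c, a)), cons(c, c))))))  →  cons(k(cons(c, cons(c, a)), cons(cons(c, cons(cons(c, a), cons(c, a))), c)), cons(a, k(cons(cons(c, c), cons(cons(cons(c, a), cons(c, a)), a)), cons(k(a, a), k(cons(cons(c, c), cons(c, a)), cons(c, c))))))   [R1 at 1.1]
3. cons(k(cons(c, cons(c, a)), cons(cons(c, cons(cons(c, a), cons(c, a))), c)), cons(a, k(cons(cons(c, c), cons(cons(cons(c, a), cons(c, a)), a)), cons(k(a, a), k(cons(cons(c, c), cons(c, a)), cons(c, c))))))  →  cons(cons(c, cons(cons(c, a), cons(c, a))), cons(a, k(cons(cons(c, c), cons(cons(cons(c, a), cons(c, a)), a)), cons(k(a, a), k(cons(cons(c, c), cons(c, a)), cons(c, c))))))   [R1 at 1]
4. cons(cons(c, cons(cons(c, a), cons(c, a))), cons(a, k(cons(cons(c, c), cons(cons(cons(c, a), cons(c, a)), a)), cons(k(a, a), k(cons(cons(c, c), cons(c, a)), cons(c, c))))))  →  cons(cons(c, cons(cons(c, a), cons(c, a))), cons(a, k(cons(cons(c, c), cons(cons(cons(c, a), cons(c, a)), a)), cons(cons(a, c), k(cons(cons(c, c), cons(c, a)), cons(c, c))))))   [R8 at 2.2.2.1]
5. cons(cons(c, cons(cons(c, a), cons(c, a))), cons(a, k(cons(cons(c, c), cons(cons(cons(c, a), cons(c, a)), a)), cons(cons(a, c), k(cons(cons(c, c), cons(c, a)), cons(c, c))))))  →  cons(cons(c, cons(cons(c, a), cons(c, a))), cons(a, k(cons(cons(c, c), cons(cons(cons(c, a), cons(c, a)), a)), cons(cons(a, c), c))))   [R1 at 2.2.2.2]
6. cons(cons(c, cons(cons(c, a), cons(c, a))), cons(a, k(cons(cons(c, c), cons(cons(cons(c, a), cons(c, a)), a)), cons(cons(a, c), c))))  →  cons(cons(c, cons(cons(c, a), cons(c, a))), cons(a, cons(a, c)))   [R1 at 2.2]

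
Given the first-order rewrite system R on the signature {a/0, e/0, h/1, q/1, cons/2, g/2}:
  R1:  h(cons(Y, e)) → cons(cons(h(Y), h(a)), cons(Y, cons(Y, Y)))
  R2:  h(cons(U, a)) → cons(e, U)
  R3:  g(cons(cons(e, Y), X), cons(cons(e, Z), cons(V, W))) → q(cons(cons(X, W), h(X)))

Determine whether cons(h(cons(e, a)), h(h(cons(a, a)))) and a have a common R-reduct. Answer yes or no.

Reduce t₁ = cons(h(cons(e, a)), h(h(cons(a, a)))):
1. cons(h(cons(e, a)), h(h(cons(a, a))))  →  cons(cons(e, e), h(h(cons(a, a))))   [R2 at 1]
2. cons(cons(e, e), h(h(cons(a, a))))  →  cons(cons(e, e), h(cons(e, a)))   [R2 at 2.1]
3. cons(cons(e, e), h(cons(e, a)))  →  cons(cons(e, e), cons(e, e))   [R2 at 2]

Reduce t₂ = a:

no — NF(t₁) = cons(cons(e, e), cons(e, e)), NF(t₂) = a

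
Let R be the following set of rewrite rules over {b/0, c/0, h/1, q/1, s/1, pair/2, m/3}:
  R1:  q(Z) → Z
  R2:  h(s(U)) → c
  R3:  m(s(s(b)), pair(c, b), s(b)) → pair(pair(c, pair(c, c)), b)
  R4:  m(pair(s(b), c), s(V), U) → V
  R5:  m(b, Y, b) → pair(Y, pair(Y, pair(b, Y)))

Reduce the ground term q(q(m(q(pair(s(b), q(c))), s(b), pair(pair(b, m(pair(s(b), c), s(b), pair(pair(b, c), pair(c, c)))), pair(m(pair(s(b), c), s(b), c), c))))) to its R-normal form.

1. q(q(m(q(pair(s(b), q(c))), s(b), pair(pair(b, m(pair(s(b), c), s(b), pair(pair(b, c), pair(c, c)))), pair(m(pair(s(b), c), s(b), c), c)))))  →  q(m(q(pair(s(b), q(c))), s(b), pair(pair(b, m(pair(s(b), c), s(b), pair(pair(b, c), pair(c, c)))), pair(m(pair(s(b), c), s(b), c), c))))   [R1 at ε]
2. q(m(q(pair(s(b), q(c))), s(b), pair(pair(b, m(pair(s(b), c), s(b), pair(pair(b, c), pair(c, c)))), pair(m(pair(s(b), c), s(b), c), c))))  →  m(q(pair(s(b), q(c))), s(b), pair(pair(b, m(pair(s(b), c), s(b), pair(pair(b, c), pair(c, c)))), pair(m(pair(s(b), c), s(b), c), c)))   [R1 at ε]
3. m(q(pair(s(b), q(c))), s(b), pair(pair(b, m(pair(s(b), c), s(b), pair(pair(b, c), pair(c, c)))), pair(m(pair(s(b), c), s(b), c), c)))  →  m(pair(s(b), q(c)), s(b), pair(pair(b, m(pair(s(b), c), s(b), pair(pair(b, c), pair(c, c)))), pair(m(pair(s(b), c), s(b), c), c)))   [R1 at 1]
4. m(pair(s(b), q(c)), s(b), pair(pair(b, m(pair(s(b), c), s(b), pair(pair(b, c), pair(c, c)))), pair(m(pair(s(b), c), s(b), c), c)))  →  m(pair(s(b), c), s(b), pair(pair(b, m(pair(s(b), c), s(b), pair(pair(b, c), pair(c, c)))), pair(m(pair(s(b), c), s(b), c), c)))   [R1 at 1.2]
5. m(pair(s(b), c), s(b), pair(pair(b, m(pair(s(b), c), s(b), pair(pair(b, c), pair(c, c)))), pair(m(pair(s(b), c), s(b), c), c)))  →  b   [R4 at ε]

b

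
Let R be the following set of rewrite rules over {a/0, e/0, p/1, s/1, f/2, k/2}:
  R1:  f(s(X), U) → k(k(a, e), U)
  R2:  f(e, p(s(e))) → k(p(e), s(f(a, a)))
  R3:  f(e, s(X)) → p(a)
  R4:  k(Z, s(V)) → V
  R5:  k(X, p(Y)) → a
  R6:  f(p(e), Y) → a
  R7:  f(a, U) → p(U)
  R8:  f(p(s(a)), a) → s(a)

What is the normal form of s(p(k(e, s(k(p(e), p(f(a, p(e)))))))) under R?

s(p(a))

1. s(p(k(e, s(k(p(e), p(f(a, p(e))))))))  →  s(p(k(p(e), p(f(a, p(e))))))   [R4 at 1.1]
2. s(p(k(p(e), p(f(a, p(e))))))  →  s(p(a))   [R5 at 1.1]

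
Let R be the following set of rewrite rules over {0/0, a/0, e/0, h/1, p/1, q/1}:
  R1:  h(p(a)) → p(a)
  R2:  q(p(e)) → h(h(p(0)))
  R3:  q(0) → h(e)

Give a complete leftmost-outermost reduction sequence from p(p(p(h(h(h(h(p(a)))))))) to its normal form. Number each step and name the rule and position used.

p(p(p(p(a))))

1. p(p(p(h(h(h(h(p(a))))))))  →  p(p(p(h(h(h(p(a)))))))   [R1 at 1.1.1.1.1.1]
2. p(p(p(h(h(h(p(a)))))))  →  p(p(p(h(h(p(a))))))   [R1 at 1.1.1.1.1]
3. p(p(p(h(h(p(a))))))  →  p(p(p(h(p(a)))))   [R1 at 1.1.1.1]
4. p(p(p(h(p(a)))))  →  p(p(p(p(a))))   [R1 at 1.1.1]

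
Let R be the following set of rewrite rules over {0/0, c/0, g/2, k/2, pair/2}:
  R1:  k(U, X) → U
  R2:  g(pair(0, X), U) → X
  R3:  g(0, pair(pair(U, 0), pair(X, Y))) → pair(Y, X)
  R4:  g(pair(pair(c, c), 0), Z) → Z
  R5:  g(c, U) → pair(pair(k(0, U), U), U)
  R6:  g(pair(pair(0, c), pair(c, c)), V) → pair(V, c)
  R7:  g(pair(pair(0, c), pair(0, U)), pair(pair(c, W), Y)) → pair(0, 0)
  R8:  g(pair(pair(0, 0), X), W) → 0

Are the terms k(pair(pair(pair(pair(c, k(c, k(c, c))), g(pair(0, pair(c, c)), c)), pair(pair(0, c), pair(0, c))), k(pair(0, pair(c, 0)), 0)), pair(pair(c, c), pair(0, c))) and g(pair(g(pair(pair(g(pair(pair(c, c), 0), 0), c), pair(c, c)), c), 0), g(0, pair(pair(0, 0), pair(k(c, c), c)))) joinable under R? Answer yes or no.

Reduce t₁ = k(pair(pair(pair(pair(c, k(c, k(c, c))), g(pair(0, pair(c, c)), c)), pair(pair(0, c), pair(0, c))), k(pair(0, pair(c, 0)), 0)), pair(pair(c, c), pair(0, c))):
1. k(pair(pair(pair(pair(c, k(c, k(c, c))), g(pair(0, pair(c, c)), c)), pair(pair(0, c), pair(0, c))), k(pair(0, pair(c, 0)), 0)), pair(pair(c, c), pair(0, c)))  →  pair(pair(pair(pair(c, k(c, k(c, c))), g(pair(0, pair(c, c)), c)), pair(pair(0, c), pair(0, c))), k(pair(0, pair(c, 0)), 0))   [R1 at ε]
2. pair(pair(pair(pair(c, k(c, k(c, c))), g(pair(0, pair(c, c)), c)), pair(pair(0, c), pair(0, c))), k(pair(0, pair(c, 0)), 0))  →  pair(pair(pair(pair(c, c), g(pair(0, pair(c, c)), c)), pair(pair(0, c), pair(0, c))), k(pair(0, pair(c, 0)), 0))   [R1 at 1.1.1.2]
3. pair(pair(pair(pair(c, c), g(pair(0, pair(c, c)), c)), pair(pair(0, c), pair(0, c))), k(pair(0, pair(c, 0)), 0))  →  pair(pair(pair(pair(c, c), pair(c, c)), pair(pair(0, c), pair(0, c))), k(pair(0, pair(c, 0)), 0))   [R2 at 1.1.2]
4. pair(pair(pair(pair(c, c), pair(c, c)), pair(pair(0, c), pair(0, c))), k(pair(0, pair(c, 0)), 0))  →  pair(pair(pair(pair(c, c), pair(c, c)), pair(pair(0, c), pair(0, c))), pair(0, pair(c, 0)))   [R1 at 2]

Reduce t₂ = g(pair(g(pair(pair(g(pair(pair(c, c), 0), 0), c), pair(c, c)), c), 0), g(0, pair(pair(0, 0), pair(k(c, c), c)))):
1. g(pair(g(pair(pair(g(pair(pair(c, c), 0), 0), c), pair(c, c)), c), 0), g(0, pair(pair(0, 0), pair(k(c, c), c))))  →  g(pair(g(pair(pair(0, c), pair(c, c)), c), 0), g(0, pair(pair(0, 0), pair(k(c, c), c))))   [R4 at 1.1.1.1.1]
2. g(pair(g(pair(pair(0, c), pair(c, c)), c), 0), g(0, pair(pair(0, 0), pair(k(c, c), c))))  →  g(pair(pair(c, c), 0), g(0, pair(pair(0, 0), pair(k(c, c), c))))   [R6 at 1.1]
3. g(pair(pair(c, c), 0), g(0, pair(pair(0, 0), pair(k(c, c), c))))  →  g(0, pair(pair(0, 0), pair(k(c, c), c)))   [R4 at ε]
4. g(0, pair(pair(0, 0), pair(k(c, c), c)))  →  pair(c, k(c, c))   [R3 at ε]
5. pair(c, k(c, c))  →  pair(c, c)   [R1 at 2]

no — NF(t₁) = pair(pair(pair(pair(c, c), pair(c, c)), pair(pair(0, c), pair(0, c))), pair(0, pair(c, 0))), NF(t₂) = pair(c, c)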